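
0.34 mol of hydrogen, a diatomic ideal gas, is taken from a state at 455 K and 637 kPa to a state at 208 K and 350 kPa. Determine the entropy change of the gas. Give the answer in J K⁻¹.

ΔS = -6.05 J/K

ΔS = nC_p ln(T₂/T₁) − nR ln(P₂/P₁), with C_p = 7R/2 = 29.1 J mol⁻¹ K⁻¹ for a diatomic ideal gas.
ΔS = 0.34 × [29.1 × ln(208/455) − 8.314 × ln(350/637)] = -6.05 J/K.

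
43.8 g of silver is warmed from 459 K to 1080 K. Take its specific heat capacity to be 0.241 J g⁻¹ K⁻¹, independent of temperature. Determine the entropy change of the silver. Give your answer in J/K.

ΔS = 9.03 J/K

ΔS = ∫dQ_rev/T = m c ln(T₂/T₁) = 43.8 × 0.241 × ln(1080/459) = 9.03 J/K.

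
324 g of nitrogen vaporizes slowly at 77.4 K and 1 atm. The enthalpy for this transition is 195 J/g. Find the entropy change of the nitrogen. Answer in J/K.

Heat absorbed by the substance: Q = mL = 324 × 195 = 63180 J.
At constant T, ΔS = Q_rev/T = 63180 / 77.4 = 816 J/K.

ΔS = 816 J/K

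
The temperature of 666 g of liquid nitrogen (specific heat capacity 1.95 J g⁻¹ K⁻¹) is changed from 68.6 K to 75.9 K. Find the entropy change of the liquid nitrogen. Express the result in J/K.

ΔS = ∫dQ_rev/T = m c ln(T₂/T₁) = 666 × 1.95 × ln(75.9/68.6) = 131 J/K.

ΔS = 131 J/K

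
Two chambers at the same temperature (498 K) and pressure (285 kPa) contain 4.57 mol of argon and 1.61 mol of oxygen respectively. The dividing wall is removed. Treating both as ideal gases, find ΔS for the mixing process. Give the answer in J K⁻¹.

ΔS_mix = 29.5 J/K

Mole fractions: x_A = 4.57/6.18 = 0.739, x_B = 0.261.
ΔS_mix = −R(n_A ln x_A + n_B ln x_B) = −8.314 × (4.57 ln 0.739 + 1.61 ln 0.261) = 29.5 J/K.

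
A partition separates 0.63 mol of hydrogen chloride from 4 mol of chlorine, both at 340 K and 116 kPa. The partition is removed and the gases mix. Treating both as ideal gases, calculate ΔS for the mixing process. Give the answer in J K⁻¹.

ΔS_mix = 15.3 J/K

Mole fractions: x_A = 0.63/4.63 = 0.136, x_B = 0.864.
ΔS_mix = −R(n_A ln x_A + n_B ln x_B) = −8.314 × (0.63 ln 0.136 + 4 ln 0.864) = 15.3 J/K.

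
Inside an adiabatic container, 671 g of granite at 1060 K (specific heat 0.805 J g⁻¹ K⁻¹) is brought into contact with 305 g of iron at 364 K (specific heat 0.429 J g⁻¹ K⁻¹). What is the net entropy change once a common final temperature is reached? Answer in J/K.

Energy balance: T_f = (m₁c₁T₁ + m₂c₂T₂)/(m₁c₁ + m₂c₂) = 924.28 K.
ΔS₁ = m₁c₁ ln(T_f/T₁) = 540.155 × ln(924.28/1060) = -74.01 J/K.
ΔS₂ = m₂c₂ ln(T_f/T₂) = 130.845 × ln(924.28/364) = 121.9 J/K.
ΔS_total = -74.01 + 121.9 = 47.9 J/K.

ΔS_total = 47.9 J/K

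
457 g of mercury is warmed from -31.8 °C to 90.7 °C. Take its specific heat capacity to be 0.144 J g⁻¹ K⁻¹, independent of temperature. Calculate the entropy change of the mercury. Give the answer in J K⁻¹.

In kelvin: T₁ = 241.35 K, T₂ = 363.85 K. ΔS = ∫dQ_rev/T = m c ln(T₂/T₁) = 457 × 0.144 × ln(363.85/241.35) = 27 J/K.

ΔS = 27 J/K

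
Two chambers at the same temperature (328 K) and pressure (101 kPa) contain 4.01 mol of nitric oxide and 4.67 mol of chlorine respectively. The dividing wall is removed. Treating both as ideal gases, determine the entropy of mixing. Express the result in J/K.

Mole fractions: x_A = 4.01/8.68 = 0.462, x_B = 0.538.
ΔS_mix = −R(n_A ln x_A + n_B ln x_B) = −8.314 × (4.01 ln 0.462 + 4.67 ln 0.538) = 49.8 J/K.

ΔS_mix = 49.8 J/K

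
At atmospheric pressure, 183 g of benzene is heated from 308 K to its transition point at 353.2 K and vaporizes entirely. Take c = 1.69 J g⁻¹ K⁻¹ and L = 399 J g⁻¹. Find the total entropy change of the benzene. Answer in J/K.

Warming step: ΔS₁ = m c ln(T_tr/T_i) = 183 × 1.69 × ln(353.2/308) = 42.35 J/K.
Phase change: ΔS₂ = +mL/T_tr = 183 × 399 / 353.2 = 206.7 J/K.
ΔS_total = (42.35) + (206.7) = 249 J/K.

ΔS = 249 J/K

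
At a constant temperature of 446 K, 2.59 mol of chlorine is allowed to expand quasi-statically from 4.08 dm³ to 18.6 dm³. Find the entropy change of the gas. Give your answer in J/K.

ΔS_gas = 32.7 J/K

For an isothermal ideal gas ΔS_gas = nR ln(V₂/V₁) = 2.59 × 8.314 × ln(18.6/4.08) = 32.7 J/K.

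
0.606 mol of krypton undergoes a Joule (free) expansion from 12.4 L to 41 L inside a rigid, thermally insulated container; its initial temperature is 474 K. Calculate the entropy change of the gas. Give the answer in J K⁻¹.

No heat is exchanged and no work is done, so the ideal-gas temperature stays constant.
Entropy is a state function; using a reversible isothermal path, ΔS_gas = nR ln(V₂/V₁) = 0.606 × 8.314 × ln(41/12.4) = 6.03 J/K.

ΔS_gas = 6.03 J/K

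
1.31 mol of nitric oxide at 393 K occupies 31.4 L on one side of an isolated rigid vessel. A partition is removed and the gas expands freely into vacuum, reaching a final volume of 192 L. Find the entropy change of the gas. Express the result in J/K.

ΔS_gas = 19.7 J/K

For an ideal gas in free expansion Q = 0 and W = 0, so T is unchanged.
Entropy is a state function; using a reversible isothermal path, ΔS_gas = nR ln(V₂/V₁) = 1.31 × 8.314 × ln(192/31.4) = 19.7 J/K.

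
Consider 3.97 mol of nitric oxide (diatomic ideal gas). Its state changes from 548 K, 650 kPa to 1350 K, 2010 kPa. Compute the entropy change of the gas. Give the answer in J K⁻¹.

ΔS = 66.9 J/K

ΔS = nC_p ln(T₂/T₁) − nR ln(P₂/P₁), with C_p = 7R/2 = 29.1 J mol⁻¹ K⁻¹ for a diatomic ideal gas.
ΔS = 3.97 × [29.1 × ln(1350/548) − 8.314 × ln(2010/650)] = 66.9 J/K.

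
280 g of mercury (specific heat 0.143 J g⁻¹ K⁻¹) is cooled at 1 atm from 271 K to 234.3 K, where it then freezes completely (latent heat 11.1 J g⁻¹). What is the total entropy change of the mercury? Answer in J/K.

ΔS = -19.1 J/K

Cooling step: ΔS₁ = m c ln(T_tr/T_i) = 280 × 0.143 × ln(234.3/271) = -5.826 J/K.
Phase change: ΔS₂ = −mL/T_tr = −280 × 11.1 / 234.3 = -13.27 J/K.
ΔS_total = (-5.826) + (-13.27) = -19.1 J/K.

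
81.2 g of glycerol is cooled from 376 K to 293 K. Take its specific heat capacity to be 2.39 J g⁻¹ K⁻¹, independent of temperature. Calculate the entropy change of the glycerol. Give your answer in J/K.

ΔS = ∫dQ_rev/T = m c ln(T₂/T₁) = 81.2 × 2.39 × ln(293/376) = -48.4 J/K.

ΔS = -48.4 J/K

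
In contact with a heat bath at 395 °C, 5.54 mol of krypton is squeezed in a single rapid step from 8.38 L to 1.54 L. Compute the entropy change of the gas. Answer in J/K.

ΔS_gas = -78 J/K

Entropy is a state function, so ΔS_gas depends only on the end states.
For an isothermal ideal gas ΔS_gas = nR ln(V₂/V₁) = 5.54 × 8.314 × ln(1.54/8.38) = -78 J/K.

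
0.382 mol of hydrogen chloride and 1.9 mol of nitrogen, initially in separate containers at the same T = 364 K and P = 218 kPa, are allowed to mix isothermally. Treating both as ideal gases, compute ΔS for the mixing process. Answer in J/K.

Mole fractions: x_A = 0.382/2.28 = 0.167, x_B = 0.833.
ΔS_mix = −R(n_A ln x_A + n_B ln x_B) = −8.314 × (0.382 ln 0.167 + 1.9 ln 0.833) = 8.57 J/K.

ΔS_mix = 8.57 J/K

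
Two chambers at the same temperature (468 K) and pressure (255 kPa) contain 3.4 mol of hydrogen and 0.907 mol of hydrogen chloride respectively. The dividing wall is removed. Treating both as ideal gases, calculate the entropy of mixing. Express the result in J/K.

ΔS_mix = 18.4 J/K

Mole fractions: x_A = 3.4/4.31 = 0.789, x_B = 0.211.
ΔS_mix = −R(n_A ln x_A + n_B ln x_B) = −8.314 × (3.4 ln 0.789 + 0.907 ln 0.211) = 18.4 J/K.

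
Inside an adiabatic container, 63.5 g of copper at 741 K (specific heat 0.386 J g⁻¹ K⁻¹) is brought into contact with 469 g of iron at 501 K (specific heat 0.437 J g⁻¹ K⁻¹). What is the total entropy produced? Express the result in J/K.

Energy balance: T_f = (m₁c₁T₁ + m₂c₂T₂)/(m₁c₁ + m₂c₂) = 526.64 K.
ΔS₁ = m₁c₁ ln(T_f/T₁) = 24.511 × ln(526.64/741) = -8.37 J/K.
ΔS₂ = m₂c₂ ln(T_f/T₂) = 204.953 × ln(526.64/501) = 10.23 J/K.
ΔS_total = -8.37 + 10.23 = 1.86 J/K.

ΔS_total = 1.86 J/K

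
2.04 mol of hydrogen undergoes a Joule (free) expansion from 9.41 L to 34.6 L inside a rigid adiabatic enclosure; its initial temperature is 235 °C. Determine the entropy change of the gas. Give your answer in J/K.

For an ideal gas in free expansion Q = 0 and W = 0, so T is unchanged.
Entropy is a state function; using a reversible isothermal path, ΔS_gas = nR ln(V₂/V₁) = 2.04 × 8.314 × ln(34.6/9.41) = 22.1 J/K.

ΔS_gas = 22.1 J/K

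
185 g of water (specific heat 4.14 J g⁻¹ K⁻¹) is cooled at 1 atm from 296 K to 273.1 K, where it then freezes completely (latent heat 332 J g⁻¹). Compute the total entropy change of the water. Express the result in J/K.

ΔS = -287 J/K

Cooling step: ΔS₁ = m c ln(T_tr/T_i) = 185 × 4.14 × ln(273.1/296) = -61.67 J/K.
Phase change: ΔS₂ = −mL/T_tr = −185 × 332 / 273.1 = -224.9 J/K.
ΔS_total = (-61.67) + (-224.9) = -287 J/K.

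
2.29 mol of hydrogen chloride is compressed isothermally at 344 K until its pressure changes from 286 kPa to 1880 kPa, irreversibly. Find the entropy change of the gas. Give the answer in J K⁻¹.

Entropy is a state function, so ΔS_gas depends only on the end states.
For an isothermal ideal gas ΔS_gas = nR ln(P₁/P₂) = 2.29 × 8.314 × ln(286/1880) = -35.9 J/K.

ΔS_gas = -35.9 J/K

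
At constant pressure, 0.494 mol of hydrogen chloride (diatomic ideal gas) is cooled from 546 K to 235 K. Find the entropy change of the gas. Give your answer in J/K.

ΔS = -12.1 J/K

At constant pressure, ΔS = nC_p ln(T₂/T₁) with C_p = 7R/2 = 29.1 J mol⁻¹ K⁻¹.
ΔS = 0.494 × 29.1 × ln(235/546) = -12.1 J/K.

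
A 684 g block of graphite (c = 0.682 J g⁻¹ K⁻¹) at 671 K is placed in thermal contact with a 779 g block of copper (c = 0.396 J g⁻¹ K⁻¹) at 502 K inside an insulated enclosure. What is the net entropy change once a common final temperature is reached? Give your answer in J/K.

Energy balance: T_f = (m₁c₁T₁ + m₂c₂T₂)/(m₁c₁ + m₂c₂) = 603.73 K.
ΔS₁ = m₁c₁ ln(T_f/T₁) = 466.488 × ln(603.73/671) = -49.28 J/K.
ΔS₂ = m₂c₂ ln(T_f/T₂) = 308.484 × ln(603.73/502) = 56.92 J/K.
ΔS_total = -49.28 + 56.92 = 7.64 J/K.

ΔS_total = 7.64 J/K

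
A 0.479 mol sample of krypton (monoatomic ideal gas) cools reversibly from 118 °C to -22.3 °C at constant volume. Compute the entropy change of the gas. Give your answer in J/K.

In kelvin: T₁ = 391.15 K, T₂ = 250.85 K. At constant volume, ΔS = nC_V ln(T₂/T₁) with C_V = 3R/2 = 12.47 J mol⁻¹ K⁻¹.
ΔS = 0.479 × 12.47 × ln(250.85/391.15) = -2.65 J/K.

ΔS = -2.65 J/K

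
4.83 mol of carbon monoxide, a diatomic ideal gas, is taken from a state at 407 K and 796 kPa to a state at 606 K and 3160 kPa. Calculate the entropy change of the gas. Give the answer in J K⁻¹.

ΔS = nC_p ln(T₂/T₁) − nR ln(P₂/P₁), with C_p = 7R/2 = 29.1 J mol⁻¹ K⁻¹ for a diatomic ideal gas.
ΔS = 4.83 × [29.1 × ln(606/407) − 8.314 × ln(3160/796)] = 0.582 J/K.

ΔS = 0.582 J/K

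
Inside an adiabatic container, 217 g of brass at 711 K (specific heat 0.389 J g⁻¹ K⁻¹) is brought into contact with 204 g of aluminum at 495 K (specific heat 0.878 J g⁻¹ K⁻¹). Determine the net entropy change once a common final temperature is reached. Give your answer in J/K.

ΔS_total = 3.91 J/K

Energy balance: T_f = (m₁c₁T₁ + m₂c₂T₂)/(m₁c₁ + m₂c₂) = 564.19 K.
ΔS₁ = m₁c₁ ln(T_f/T₁) = 84.413 × ln(564.19/711) = -19.52 J/K.
ΔS₂ = m₂c₂ ln(T_f/T₂) = 179.112 × ln(564.19/495) = 23.43 J/K.
ΔS_total = -19.52 + 23.43 = 3.91 J/K.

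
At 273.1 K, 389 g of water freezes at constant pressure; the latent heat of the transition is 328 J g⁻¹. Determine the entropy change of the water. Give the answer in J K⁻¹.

Heat released by the substance: Q = −mL = −389 × 328 = −127592 J.
At constant T, ΔS = Q_rev/T = −127592 / 273.1 = -467 J/K.

ΔS = -467 J/K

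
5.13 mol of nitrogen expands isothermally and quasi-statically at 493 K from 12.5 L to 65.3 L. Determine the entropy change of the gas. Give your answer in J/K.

For an isothermal ideal gas ΔS_gas = nR ln(V₂/V₁) = 5.13 × 8.314 × ln(65.3/12.5) = 70.5 J/K.

ΔS_gas = 70.5 J/K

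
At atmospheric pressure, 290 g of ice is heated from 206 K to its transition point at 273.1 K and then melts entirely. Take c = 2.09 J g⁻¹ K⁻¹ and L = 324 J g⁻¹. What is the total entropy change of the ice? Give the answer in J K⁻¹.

Warming step: ΔS₁ = m c ln(T_tr/T_i) = 290 × 2.09 × ln(273.1/206) = 170.9 J/K.
Phase change: ΔS₂ = +mL/T_tr = 290 × 324 / 273.1 = 344 J/K.
ΔS_total = (170.9) + (344) = 515 J/K.

ΔS = 515 J/K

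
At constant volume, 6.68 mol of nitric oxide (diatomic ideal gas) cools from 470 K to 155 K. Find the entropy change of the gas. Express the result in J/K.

ΔS = -154 J/K

At constant volume, ΔS = nC_V ln(T₂/T₁) with C_V = 5R/2 = 20.79 J mol⁻¹ K⁻¹.
ΔS = 6.68 × 20.79 × ln(155/470) = -154 J/K.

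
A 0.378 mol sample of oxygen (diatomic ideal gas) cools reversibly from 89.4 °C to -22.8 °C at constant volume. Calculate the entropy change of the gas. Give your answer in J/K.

ΔS = -2.91 J/K

In kelvin: T₁ = 362.55 K, T₂ = 250.35 K. At constant volume, ΔS = nC_V ln(T₂/T₁) with C_V = 5R/2 = 20.79 J mol⁻¹ K⁻¹.
ΔS = 0.378 × 20.79 × ln(250.35/362.55) = -2.91 J/K.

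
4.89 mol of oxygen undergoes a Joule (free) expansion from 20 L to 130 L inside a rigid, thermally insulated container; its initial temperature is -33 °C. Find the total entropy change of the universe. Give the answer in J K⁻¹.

ΔS_universe = 76.1 J/K

No heat is exchanged and no work is done, so the ideal-gas temperature stays constant.
Entropy is a state function; using a reversible isothermal path, ΔS_gas = nR ln(V₂/V₁) = 4.89 × 8.314 × ln(130/20) = 76.1 J/K.
The insulated surroundings exchange no heat, so ΔS_surr = 0 and ΔS_universe = ΔS_gas.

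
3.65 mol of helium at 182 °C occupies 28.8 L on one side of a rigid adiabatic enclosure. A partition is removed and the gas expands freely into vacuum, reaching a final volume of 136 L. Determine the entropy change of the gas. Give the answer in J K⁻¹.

ΔS_gas = 47.1 J/K

For an ideal gas in free expansion Q = 0 and W = 0, so T is unchanged.
Entropy is a state function; using a reversible isothermal path, ΔS_gas = nR ln(V₂/V₁) = 3.65 × 8.314 × ln(136/28.8) = 47.1 J/K.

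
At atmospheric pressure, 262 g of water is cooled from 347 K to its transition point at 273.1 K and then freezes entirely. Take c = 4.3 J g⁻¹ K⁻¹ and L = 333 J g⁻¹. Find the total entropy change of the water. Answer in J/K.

Cooling step: ΔS₁ = m c ln(T_tr/T_i) = 262 × 4.3 × ln(273.1/347) = -269.8 J/K.
Phase change: ΔS₂ = −mL/T_tr = −262 × 333 / 273.1 = -319.5 J/K.
ΔS_total = (-269.8) + (-319.5) = -589 J/K.

ΔS = -589 J/K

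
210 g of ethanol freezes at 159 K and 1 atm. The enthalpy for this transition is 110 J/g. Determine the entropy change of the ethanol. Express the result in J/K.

ΔS = -145 J/K

Heat released by the substance: Q = −mL = −210 × 110 = −23100 J.
At constant T, ΔS = Q_rev/T = −23100 / 159 = -145 J/K.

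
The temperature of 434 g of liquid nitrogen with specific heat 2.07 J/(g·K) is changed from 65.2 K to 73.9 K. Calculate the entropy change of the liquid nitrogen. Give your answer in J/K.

ΔS = ∫dQ_rev/T = m c ln(T₂/T₁) = 434 × 2.07 × ln(73.9/65.2) = 113 J/K.

ΔS = 113 J/K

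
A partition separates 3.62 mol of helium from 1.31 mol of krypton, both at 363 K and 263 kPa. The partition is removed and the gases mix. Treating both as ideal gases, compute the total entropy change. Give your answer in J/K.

Mole fractions: x_A = 3.62/4.93 = 0.734, x_B = 0.266.
ΔS_mix = −R(n_A ln x_A + n_B ln x_B) = −8.314 × (3.62 ln 0.734 + 1.31 ln 0.266) = 23.7 J/K.

ΔS_mix = 23.7 J/K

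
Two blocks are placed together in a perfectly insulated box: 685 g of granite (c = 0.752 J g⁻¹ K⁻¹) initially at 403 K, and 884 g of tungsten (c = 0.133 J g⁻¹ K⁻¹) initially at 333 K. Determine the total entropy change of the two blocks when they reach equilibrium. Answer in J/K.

ΔS_total = 1.67 J/K

Energy balance: T_f = (m₁c₁T₁ + m₂c₂T₂)/(m₁c₁ + m₂c₂) = 389.99 K.
ΔS₁ = m₁c₁ ln(T_f/T₁) = 515.12 × ln(389.99/403) = -16.9 J/K.
ΔS₂ = m₂c₂ ln(T_f/T₂) = 117.572 × ln(389.99/333) = 18.57 J/K.
ΔS_total = -16.9 + 18.57 = 1.67 J/K.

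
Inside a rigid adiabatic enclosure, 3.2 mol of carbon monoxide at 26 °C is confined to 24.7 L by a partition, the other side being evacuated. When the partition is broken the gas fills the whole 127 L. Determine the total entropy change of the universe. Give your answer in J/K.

ΔS_universe = 43.6 J/K

For an ideal gas in free expansion Q = 0 and W = 0, so T is unchanged.
Entropy is a state function; using a reversible isothermal path, ΔS_gas = nR ln(V₂/V₁) = 3.2 × 8.314 × ln(127/24.7) = 43.6 J/K.
The insulated surroundings exchange no heat, so ΔS_surr = 0 and ΔS_universe = ΔS_gas.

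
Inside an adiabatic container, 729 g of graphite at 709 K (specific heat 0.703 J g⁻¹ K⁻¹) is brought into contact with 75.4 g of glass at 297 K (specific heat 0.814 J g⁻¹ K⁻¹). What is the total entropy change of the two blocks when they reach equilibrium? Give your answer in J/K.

Energy balance: T_f = (m₁c₁T₁ + m₂c₂T₂)/(m₁c₁ + m₂c₂) = 664.94 K.
ΔS₁ = m₁c₁ ln(T_f/T₁) = 512.487 × ln(664.94/709) = -32.88 J/K.
ΔS₂ = m₂c₂ ln(T_f/T₂) = 61.3756 × ln(664.94/297) = 49.47 J/K.
ΔS_total = -32.88 + 49.47 = 16.6 J/K.

ΔS_total = 16.6 J/K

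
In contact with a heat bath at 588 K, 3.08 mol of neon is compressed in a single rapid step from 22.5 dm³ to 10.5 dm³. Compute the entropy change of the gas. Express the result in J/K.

ΔS_gas = -19.5 J/K

Entropy is a state function, so ΔS_gas depends only on the end states.
For an isothermal ideal gas ΔS_gas = nR ln(V₂/V₁) = 3.08 × 8.314 × ln(10.5/22.5) = -19.5 J/K.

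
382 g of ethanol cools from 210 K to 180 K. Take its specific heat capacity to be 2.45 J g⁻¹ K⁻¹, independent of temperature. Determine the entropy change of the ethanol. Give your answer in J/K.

ΔS = -144 J/K

ΔS = ∫dQ_rev/T = m c ln(T₂/T₁) = 382 × 2.45 × ln(180/210) = -144 J/K.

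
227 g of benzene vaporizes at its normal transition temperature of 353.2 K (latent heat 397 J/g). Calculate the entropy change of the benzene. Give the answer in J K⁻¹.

ΔS = 255 J/K

Heat absorbed by the substance: Q = mL = 227 × 397 = 90119 J.
At constant T, ΔS = Q_rev/T = 90119 / 353.2 = 255 J/K.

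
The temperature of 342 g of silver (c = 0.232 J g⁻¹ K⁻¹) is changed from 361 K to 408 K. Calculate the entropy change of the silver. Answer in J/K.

ΔS = 9.71 J/K

ΔS = ∫dQ_rev/T = m c ln(T₂/T₁) = 342 × 0.232 × ln(408/361) = 9.71 J/K.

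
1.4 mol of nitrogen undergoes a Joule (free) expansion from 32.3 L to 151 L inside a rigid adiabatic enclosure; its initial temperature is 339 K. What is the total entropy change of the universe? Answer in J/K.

For an ideal gas in free expansion Q = 0 and W = 0, so T is unchanged.
Entropy is a state function; using a reversible isothermal path, ΔS_gas = nR ln(V₂/V₁) = 1.4 × 8.314 × ln(151/32.3) = 18 J/K.
The insulated surroundings exchange no heat, so ΔS_surr = 0 and ΔS_universe = ΔS_gas.

ΔS_universe = 18 J/K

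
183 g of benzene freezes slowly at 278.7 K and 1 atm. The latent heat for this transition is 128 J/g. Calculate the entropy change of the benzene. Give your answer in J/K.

Heat released by the substance: Q = −mL = −183 × 128 = −23424 J.
At constant T, ΔS = Q_rev/T = −23424 / 278.7 = -84 J/K.

ΔS = -84 J/K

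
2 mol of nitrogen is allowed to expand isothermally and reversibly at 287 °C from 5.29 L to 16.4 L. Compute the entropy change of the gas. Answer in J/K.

ΔS_gas = 18.8 J/K

For an isothermal ideal gas ΔS_gas = nR ln(V₂/V₁) = 2 × 8.314 × ln(16.4/5.29) = 18.8 J/K.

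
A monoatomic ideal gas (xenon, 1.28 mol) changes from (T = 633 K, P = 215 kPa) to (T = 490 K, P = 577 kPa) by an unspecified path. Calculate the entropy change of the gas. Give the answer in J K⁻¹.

ΔS = nC_p ln(T₂/T₁) − nR ln(P₂/P₁), with C_p = 5R/2 = 20.79 J mol⁻¹ K⁻¹ for a monoatomic ideal gas.
ΔS = 1.28 × [20.79 × ln(490/633) − 8.314 × ln(577/215)] = -17.3 J/K.

ΔS = -17.3 J/K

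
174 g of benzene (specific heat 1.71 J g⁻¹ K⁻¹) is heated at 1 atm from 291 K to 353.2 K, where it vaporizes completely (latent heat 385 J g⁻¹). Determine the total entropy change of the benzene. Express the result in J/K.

Warming step: ΔS₁ = m c ln(T_tr/T_i) = 174 × 1.71 × ln(353.2/291) = 57.64 J/K.
Phase change: ΔS₂ = +mL/T_tr = 174 × 385 / 353.2 = 189.7 J/K.
ΔS_total = (57.64) + (189.7) = 247 J/K.

ΔS = 247 J/K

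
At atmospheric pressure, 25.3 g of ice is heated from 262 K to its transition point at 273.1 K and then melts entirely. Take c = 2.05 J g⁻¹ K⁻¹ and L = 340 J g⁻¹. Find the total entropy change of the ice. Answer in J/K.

Warming step: ΔS₁ = m c ln(T_tr/T_i) = 25.3 × 2.05 × ln(273.1/262) = 2.15206 J/K.
Phase change: ΔS₂ = +mL/T_tr = 25.3 × 340 / 273.1 = 31.4976 J/K.
ΔS_total = (2.15206) + (31.4976) = 33.6 J/K.

ΔS = 33.6 J/K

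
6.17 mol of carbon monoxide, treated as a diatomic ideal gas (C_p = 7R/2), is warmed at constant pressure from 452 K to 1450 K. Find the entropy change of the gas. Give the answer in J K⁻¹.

ΔS = 209 J/K

At constant pressure, ΔS = nC_p ln(T₂/T₁) with C_p = 7R/2 = 29.1 J mol⁻¹ K⁻¹.
ΔS = 6.17 × 29.1 × ln(1450/452) = 209 J/K.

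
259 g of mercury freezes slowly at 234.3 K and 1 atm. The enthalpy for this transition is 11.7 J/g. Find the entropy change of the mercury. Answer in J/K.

ΔS = -12.9 J/K

Heat released by the substance: Q = −mL = −259 × 11.7 = −3030.3 J.
At constant T, ΔS = Q_rev/T = −3030.3 / 234.3 = -12.9 J/K.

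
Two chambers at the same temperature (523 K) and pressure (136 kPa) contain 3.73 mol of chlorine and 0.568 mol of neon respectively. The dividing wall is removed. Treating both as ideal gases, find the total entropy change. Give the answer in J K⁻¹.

ΔS_mix = 14 J/K

Mole fractions: x_A = 3.73/4.3 = 0.868, x_B = 0.132.
ΔS_mix = −R(n_A ln x_A + n_B ln x_B) = −8.314 × (3.73 ln 0.868 + 0.568 ln 0.132) = 14 J/K.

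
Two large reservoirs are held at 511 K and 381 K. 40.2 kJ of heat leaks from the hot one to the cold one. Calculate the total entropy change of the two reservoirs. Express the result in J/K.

ΔS_total = 26.8 J/K

ΔS_hot = −Q/T_H = −40200/511 = -78.67 J/K and ΔS_cold = +Q/T_C = 40200/381 = 105.5 J/K.
ΔS_total = -78.67 + 105.5 = 26.8 J/K, positive as the second law requires.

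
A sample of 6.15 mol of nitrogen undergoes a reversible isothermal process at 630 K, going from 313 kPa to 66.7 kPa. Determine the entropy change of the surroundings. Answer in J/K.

ΔS_surr = -79 J/K

For an isothermal ideal gas ΔS_gas = nR ln(P₁/P₂) = 6.15 × 8.314 × ln(313/66.7) = 79 J/K.
The process is reversible, so ΔS_surr = −ΔS_gas = -79 J/K and ΔS_universe = 0.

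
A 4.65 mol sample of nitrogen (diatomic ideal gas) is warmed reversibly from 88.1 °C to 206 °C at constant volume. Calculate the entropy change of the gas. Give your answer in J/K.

ΔS = 27.3 J/K

In kelvin: T₁ = 361.25 K, T₂ = 479.15 K. At constant volume, ΔS = nC_V ln(T₂/T₁) with C_V = 5R/2 = 20.79 J mol⁻¹ K⁻¹.
ΔS = 4.65 × 20.79 × ln(479.15/361.25) = 27.3 J/K.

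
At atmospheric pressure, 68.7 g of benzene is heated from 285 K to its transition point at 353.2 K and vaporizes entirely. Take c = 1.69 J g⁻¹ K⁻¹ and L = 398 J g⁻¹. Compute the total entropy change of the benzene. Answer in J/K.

ΔS = 102 J/K

Warming step: ΔS₁ = m c ln(T_tr/T_i) = 68.7 × 1.69 × ln(353.2/285) = 24.91 J/K.
Phase change: ΔS₂ = +mL/T_tr = 68.7 × 398 / 353.2 = 77.41 J/K.
ΔS_total = (24.91) + (77.41) = 102 J/K.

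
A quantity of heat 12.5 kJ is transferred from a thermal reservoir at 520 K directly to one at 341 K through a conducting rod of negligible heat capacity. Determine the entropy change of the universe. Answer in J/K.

ΔS_total = 12.6 J/K

ΔS_hot = −Q/T_H = −12500/520 = -24.04 J/K and ΔS_cold = +Q/T_C = 12500/341 = 36.66 J/K.
ΔS_total = -24.04 + 36.66 = 12.6 J/K, positive as the second law requires.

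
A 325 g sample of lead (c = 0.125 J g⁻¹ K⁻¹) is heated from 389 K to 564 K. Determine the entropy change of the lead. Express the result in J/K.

ΔS = ∫dQ_rev/T = m c ln(T₂/T₁) = 325 × 0.125 × ln(564/389) = 15.1 J/K.

ΔS = 15.1 J/K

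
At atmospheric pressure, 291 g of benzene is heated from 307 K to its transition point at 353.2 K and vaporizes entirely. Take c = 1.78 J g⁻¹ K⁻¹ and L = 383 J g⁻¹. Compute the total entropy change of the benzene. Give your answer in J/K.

ΔS = 388 J/K

Warming step: ΔS₁ = m c ln(T_tr/T_i) = 291 × 1.78 × ln(353.2/307) = 72.61 J/K.
Phase change: ΔS₂ = +mL/T_tr = 291 × 383 / 353.2 = 315.6 J/K.
ΔS_total = (72.61) + (315.6) = 388 J/K.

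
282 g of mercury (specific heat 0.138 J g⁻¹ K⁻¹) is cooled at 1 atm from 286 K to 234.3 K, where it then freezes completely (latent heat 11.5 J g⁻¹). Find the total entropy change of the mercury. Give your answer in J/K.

ΔS = -21.6 J/K

Cooling step: ΔS₁ = m c ln(T_tr/T_i) = 282 × 0.138 × ln(234.3/286) = -7.759 J/K.
Phase change: ΔS₂ = −mL/T_tr = −282 × 11.5 / 234.3 = -13.84 J/K.
ΔS_total = (-7.759) + (-13.84) = -21.6 J/K.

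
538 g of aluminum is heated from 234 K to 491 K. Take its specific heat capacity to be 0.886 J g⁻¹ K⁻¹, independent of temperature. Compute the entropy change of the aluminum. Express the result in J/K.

ΔS = ∫dQ_rev/T = m c ln(T₂/T₁) = 538 × 0.886 × ln(491/234) = 353 J/K.

ΔS = 353 J/K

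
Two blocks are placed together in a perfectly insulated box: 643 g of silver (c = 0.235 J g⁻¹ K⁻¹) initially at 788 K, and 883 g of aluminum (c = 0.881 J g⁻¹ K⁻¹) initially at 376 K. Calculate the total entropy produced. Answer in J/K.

ΔS_total = 40.6 J/K

Energy balance: T_f = (m₁c₁T₁ + m₂c₂T₂)/(m₁c₁ + m₂c₂) = 443.01 K.
ΔS₁ = m₁c₁ ln(T_f/T₁) = 151.105 × ln(443.01/788) = -87.02 J/K.
ΔS₂ = m₂c₂ ln(T_f/T₂) = 777.923 × ln(443.01/376) = 127.6 J/K.
ΔS_total = -87.02 + 127.6 = 40.6 J/K.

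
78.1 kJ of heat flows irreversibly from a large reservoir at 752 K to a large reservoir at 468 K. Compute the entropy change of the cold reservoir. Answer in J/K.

The cold reservoir gains heat Q, so ΔS_cold = +Q/T_C = 78100/468 = 167 J/K.

ΔS_cold = 167 J/K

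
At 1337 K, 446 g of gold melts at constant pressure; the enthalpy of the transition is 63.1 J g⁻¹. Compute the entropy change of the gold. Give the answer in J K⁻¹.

Heat absorbed by the substance: Q = mL = 446 × 63.1 = 28142.6 J.
At constant T, ΔS = Q_rev/T = 28142.6 / 1337 = 21 J/K.

ΔS = 21 J/K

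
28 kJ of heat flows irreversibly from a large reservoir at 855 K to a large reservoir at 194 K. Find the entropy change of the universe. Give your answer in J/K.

ΔS_total = 112 J/K

ΔS_hot = −Q/T_H = −28000/855 = -32.75 J/K and ΔS_cold = +Q/T_C = 28000/194 = 144.3 J/K.
ΔS_total = -32.75 + 144.3 = 112 J/K, positive as the second law requires.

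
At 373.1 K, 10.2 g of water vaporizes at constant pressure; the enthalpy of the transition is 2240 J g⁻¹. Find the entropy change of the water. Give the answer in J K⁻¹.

ΔS = 61.2 J/K

Heat absorbed by the substance: Q = mL = 10.2 × 2240 = 22848 J.
At constant T, ΔS = Q_rev/T = 22848 / 373.1 = 61.2 J/K.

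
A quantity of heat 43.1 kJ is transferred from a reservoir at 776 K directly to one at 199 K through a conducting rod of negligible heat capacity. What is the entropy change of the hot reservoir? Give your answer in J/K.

The hot reservoir loses heat Q, so ΔS_hot = −Q/T_H = −43100/776 = -55.5 J/K.

ΔS_hot = -55.5 J/K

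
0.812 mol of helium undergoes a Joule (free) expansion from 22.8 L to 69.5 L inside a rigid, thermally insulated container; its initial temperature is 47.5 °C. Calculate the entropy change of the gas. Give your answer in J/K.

ΔS_gas = 7.52 J/K

For an ideal gas in free expansion Q = 0 and W = 0, so T is unchanged.
Entropy is a state function; using a reversible isothermal path, ΔS_gas = nR ln(V₂/V₁) = 0.812 × 8.314 × ln(69.5/22.8) = 7.52 J/K.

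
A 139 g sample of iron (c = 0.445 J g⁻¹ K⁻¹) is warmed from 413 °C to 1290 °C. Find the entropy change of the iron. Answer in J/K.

ΔS = 50.9 J/K

In kelvin: T₁ = 686.15 K, T₂ = 1563.15 K. ΔS = ∫dQ_rev/T = m c ln(T₂/T₁) = 139 × 0.445 × ln(1563.15/686.15) = 50.9 J/K.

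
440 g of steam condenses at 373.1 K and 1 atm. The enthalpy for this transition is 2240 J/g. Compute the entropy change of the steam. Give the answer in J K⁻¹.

ΔS = -2640 J/K

Heat released by the substance: Q = −mL = −440 × 2240 = −985600 J.
At constant T, ΔS = Q_rev/T = −985600 / 373.1 = -2640 J/K.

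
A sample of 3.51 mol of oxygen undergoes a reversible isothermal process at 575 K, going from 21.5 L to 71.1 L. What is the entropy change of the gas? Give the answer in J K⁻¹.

ΔS_gas = 34.9 J/K

For an isothermal ideal gas ΔS_gas = nR ln(V₂/V₁) = 3.51 × 8.314 × ln(71.1/21.5) = 34.9 J/K.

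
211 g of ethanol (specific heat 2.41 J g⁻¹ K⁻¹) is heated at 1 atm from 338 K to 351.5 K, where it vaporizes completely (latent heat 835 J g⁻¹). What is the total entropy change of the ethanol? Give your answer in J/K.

ΔS = 521 J/K

Warming step: ΔS₁ = m c ln(T_tr/T_i) = 211 × 2.41 × ln(351.5/338) = 19.92 J/K.
Phase change: ΔS₂ = +mL/T_tr = 211 × 835 / 351.5 = 501.2 J/K.
ΔS_total = (19.92) + (501.2) = 521 J/K.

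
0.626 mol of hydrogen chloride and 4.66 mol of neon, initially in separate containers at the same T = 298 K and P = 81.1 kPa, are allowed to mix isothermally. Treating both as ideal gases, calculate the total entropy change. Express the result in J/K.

ΔS_mix = 16 J/K

Mole fractions: x_A = 0.626/5.29 = 0.118, x_B = 0.882.
ΔS_mix = −R(n_A ln x_A + n_B ln x_B) = −8.314 × (0.626 ln 0.118 + 4.66 ln 0.882) = 16 J/K.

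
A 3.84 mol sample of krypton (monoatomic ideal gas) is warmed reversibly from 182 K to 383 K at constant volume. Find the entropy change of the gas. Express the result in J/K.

ΔS = 35.6 J/K

At constant volume, ΔS = nC_V ln(T₂/T₁) with C_V = 3R/2 = 12.47 J mol⁻¹ K⁻¹.
ΔS = 3.84 × 12.47 × ln(383/182) = 35.6 J/K.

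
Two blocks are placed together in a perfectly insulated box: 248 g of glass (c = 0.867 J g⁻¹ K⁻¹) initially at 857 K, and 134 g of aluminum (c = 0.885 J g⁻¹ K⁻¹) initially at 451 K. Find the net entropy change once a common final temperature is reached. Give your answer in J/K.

Energy balance: T_f = (m₁c₁T₁ + m₂c₂T₂)/(m₁c₁ + m₂c₂) = 712.68 K.
ΔS₁ = m₁c₁ ln(T_f/T₁) = 215.016 × ln(712.68/857) = -39.65 J/K.
ΔS₂ = m₂c₂ ln(T_f/T₂) = 118.59 × ln(712.68/451) = 54.26 J/K.
ΔS_total = -39.65 + 54.26 = 14.6 J/K.

ΔS_total = 14.6 J/K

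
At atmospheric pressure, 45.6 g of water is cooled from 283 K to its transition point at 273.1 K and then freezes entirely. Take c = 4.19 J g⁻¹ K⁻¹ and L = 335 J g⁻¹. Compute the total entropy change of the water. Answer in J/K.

ΔS = -62.7 J/K

Cooling step: ΔS₁ = m c ln(T_tr/T_i) = 45.6 × 4.19 × ln(273.1/283) = -6.804 J/K.
Phase change: ΔS₂ = −mL/T_tr = −45.6 × 335 / 273.1 = -55.94 J/K.
ΔS_total = (-6.804) + (-55.94) = -62.7 J/K.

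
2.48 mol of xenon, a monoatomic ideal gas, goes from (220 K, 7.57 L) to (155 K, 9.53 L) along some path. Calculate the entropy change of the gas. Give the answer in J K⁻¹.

ΔS = -6.08 J/K

Entropy is a state function: ΔS = nC_V ln(T₂/T₁) + nR ln(V₂/V₁), with C_V = 3R/2 = 12.47 J mol⁻¹ K⁻¹ for a monoatomic ideal gas.
ΔS = 2.48 × [12.47 × ln(155/220) + 8.314 × ln(9.53/7.57)] = -6.08 J/K.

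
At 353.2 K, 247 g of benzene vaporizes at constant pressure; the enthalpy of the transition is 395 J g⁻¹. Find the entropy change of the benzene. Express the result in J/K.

Heat absorbed by the substance: Q = mL = 247 × 395 = 97565 J.
At constant T, ΔS = Q_rev/T = 97565 / 353.2 = 276 J/K.

ΔS = 276 J/K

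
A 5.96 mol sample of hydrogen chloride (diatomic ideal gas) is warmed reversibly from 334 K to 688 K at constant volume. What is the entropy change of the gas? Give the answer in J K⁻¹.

ΔS = 89.5 J/K

At constant volume, ΔS = nC_V ln(T₂/T₁) with C_V = 5R/2 = 20.79 J mol⁻¹ K⁻¹.
ΔS = 5.96 × 20.79 × ln(688/334) = 89.5 J/K.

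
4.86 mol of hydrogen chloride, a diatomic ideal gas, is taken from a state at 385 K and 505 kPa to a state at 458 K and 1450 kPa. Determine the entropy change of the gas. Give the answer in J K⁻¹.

ΔS = -18.1 J/K

ΔS = nC_p ln(T₂/T₁) − nR ln(P₂/P₁), with C_p = 7R/2 = 29.1 J mol⁻¹ K⁻¹ for a diatomic ideal gas.
ΔS = 4.86 × [29.1 × ln(458/385) − 8.314 × ln(1450/505)] = -18.1 J/K.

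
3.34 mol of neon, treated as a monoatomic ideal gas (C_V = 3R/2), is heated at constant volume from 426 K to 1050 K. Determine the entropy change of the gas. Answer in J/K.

ΔS = 37.6 J/K

At constant volume, ΔS = nC_V ln(T₂/T₁) with C_V = 3R/2 = 12.47 J mol⁻¹ K⁻¹.
ΔS = 3.34 × 12.47 × ln(1050/426) = 37.6 J/K.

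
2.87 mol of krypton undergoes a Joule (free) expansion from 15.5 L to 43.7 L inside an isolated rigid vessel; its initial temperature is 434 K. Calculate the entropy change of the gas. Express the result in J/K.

No heat is exchanged and no work is done, so the ideal-gas temperature stays constant.
Entropy is a state function; using a reversible isothermal path, ΔS_gas = nR ln(V₂/V₁) = 2.87 × 8.314 × ln(43.7/15.5) = 24.7 J/K.

ΔS_gas = 24.7 J/K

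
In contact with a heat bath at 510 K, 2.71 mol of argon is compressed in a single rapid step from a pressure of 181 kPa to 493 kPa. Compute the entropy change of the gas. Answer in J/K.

Entropy is a state function, so ΔS_gas depends only on the end states.
For an isothermal ideal gas ΔS_gas = nR ln(P₁/P₂) = 2.71 × 8.314 × ln(181/493) = -22.6 J/K.

ΔS_gas = -22.6 J/K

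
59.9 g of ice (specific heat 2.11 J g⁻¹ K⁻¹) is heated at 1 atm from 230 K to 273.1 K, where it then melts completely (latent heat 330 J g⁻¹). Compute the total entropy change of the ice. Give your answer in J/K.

ΔS = 94.1 J/K

Warming step: ΔS₁ = m c ln(T_tr/T_i) = 59.9 × 2.11 × ln(273.1/230) = 21.71 J/K.
Phase change: ΔS₂ = +mL/T_tr = 59.9 × 330 / 273.1 = 72.38 J/K.
ΔS_total = (21.71) + (72.38) = 94.1 J/K.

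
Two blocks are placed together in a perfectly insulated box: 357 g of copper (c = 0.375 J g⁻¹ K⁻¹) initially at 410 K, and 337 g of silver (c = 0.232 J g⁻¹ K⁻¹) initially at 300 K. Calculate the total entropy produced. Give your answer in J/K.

Energy balance: T_f = (m₁c₁T₁ + m₂c₂T₂)/(m₁c₁ + m₂c₂) = 369.44 K.
ΔS₁ = m₁c₁ ln(T_f/T₁) = 133.875 × ln(369.44/410) = -13.94 J/K.
ΔS₂ = m₂c₂ ln(T_f/T₂) = 78.184 × ln(369.44/300) = 16.28 J/K.
ΔS_total = -13.94 + 16.28 = 2.34 J/K.

ΔS_total = 2.34 J/K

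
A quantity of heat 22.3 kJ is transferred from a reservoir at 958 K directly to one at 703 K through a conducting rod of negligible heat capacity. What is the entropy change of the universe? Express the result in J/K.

ΔS_hot = −Q/T_H = −22300/958 = -23.28 J/K and ΔS_cold = +Q/T_C = 22300/703 = 31.72 J/K.
ΔS_total = -23.28 + 31.72 = 8.44 J/K, positive as the second law requires.

ΔS_total = 8.44 J/K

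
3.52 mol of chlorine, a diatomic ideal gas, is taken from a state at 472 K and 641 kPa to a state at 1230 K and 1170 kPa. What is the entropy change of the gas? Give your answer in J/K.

ΔS = 80.5 J/K

ΔS = nC_p ln(T₂/T₁) − nR ln(P₂/P₁), with C_p = 7R/2 = 29.1 J mol⁻¹ K⁻¹ for a diatomic ideal gas.
ΔS = 3.52 × [29.1 × ln(1230/472) − 8.314 × ln(1170/641)] = 80.5 J/K.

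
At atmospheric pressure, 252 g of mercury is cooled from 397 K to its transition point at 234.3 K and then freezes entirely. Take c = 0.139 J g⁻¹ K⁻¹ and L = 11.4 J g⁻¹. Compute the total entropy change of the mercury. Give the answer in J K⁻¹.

ΔS = -30.7 J/K

Cooling step: ΔS₁ = m c ln(T_tr/T_i) = 252 × 0.139 × ln(234.3/397) = -18.47 J/K.
Phase change: ΔS₂ = −mL/T_tr = −252 × 11.4 / 234.3 = -12.26 J/K.
ΔS_total = (-18.47) + (-12.26) = -30.7 J/K.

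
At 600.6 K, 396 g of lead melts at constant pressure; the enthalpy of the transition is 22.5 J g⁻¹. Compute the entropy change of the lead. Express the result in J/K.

ΔS = 14.8 J/K

Heat absorbed by the substance: Q = mL = 396 × 22.5 = 8910 J.
At constant T, ΔS = Q_rev/T = 8910 / 600.6 = 14.8 J/K.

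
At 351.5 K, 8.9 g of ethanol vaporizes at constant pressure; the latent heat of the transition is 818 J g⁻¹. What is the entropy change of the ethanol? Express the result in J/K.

ΔS = 20.7 J/K

Heat absorbed by the substance: Q = mL = 8.9 × 818 = 7280.2 J.
At constant T, ΔS = Q_rev/T = 7280.2 / 351.5 = 20.7 J/K.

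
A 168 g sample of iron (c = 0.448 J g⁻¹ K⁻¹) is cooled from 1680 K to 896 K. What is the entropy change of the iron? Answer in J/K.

ΔS = -47.3 J/K

ΔS = ∫dQ_rev/T = m c ln(T₂/T₁) = 168 × 0.448 × ln(896/1680) = -47.3 J/K.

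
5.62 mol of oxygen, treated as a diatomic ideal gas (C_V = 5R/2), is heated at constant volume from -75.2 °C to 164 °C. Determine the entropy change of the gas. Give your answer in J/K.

In kelvin: T₁ = 197.95 K, T₂ = 437.15 K. At constant volume, ΔS = nC_V ln(T₂/T₁) with C_V = 5R/2 = 20.79 J mol⁻¹ K⁻¹.
ΔS = 5.62 × 20.79 × ln(437.15/197.95) = 92.5 J/K.

ΔS = 92.5 J/K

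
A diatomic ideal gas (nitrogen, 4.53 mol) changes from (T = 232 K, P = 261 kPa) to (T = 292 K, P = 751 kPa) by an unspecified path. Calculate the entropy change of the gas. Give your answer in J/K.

ΔS = -9.48 J/K

ΔS = nC_p ln(T₂/T₁) − nR ln(P₂/P₁), with C_p = 7R/2 = 29.1 J mol⁻¹ K⁻¹ for a diatomic ideal gas.
ΔS = 4.53 × [29.1 × ln(292/232) − 8.314 × ln(751/261)] = -9.48 J/K.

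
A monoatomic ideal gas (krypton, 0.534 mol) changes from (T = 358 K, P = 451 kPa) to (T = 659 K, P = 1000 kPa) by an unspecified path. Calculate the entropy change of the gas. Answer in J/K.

ΔS = nC_p ln(T₂/T₁) − nR ln(P₂/P₁), with C_p = 5R/2 = 20.79 J mol⁻¹ K⁻¹ for a monoatomic ideal gas.
ΔS = 0.534 × [20.79 × ln(659/358) − 8.314 × ln(1000/451)] = 3.24 J/K.

ΔS = 3.24 J/K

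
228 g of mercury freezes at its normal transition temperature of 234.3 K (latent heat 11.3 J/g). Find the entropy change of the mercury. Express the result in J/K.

Heat released by the substance: Q = −mL = −228 × 11.3 = −2576.4 J.
At constant T, ΔS = Q_rev/T = −2576.4 / 234.3 = -11 J/K.

ΔS = -11 J/K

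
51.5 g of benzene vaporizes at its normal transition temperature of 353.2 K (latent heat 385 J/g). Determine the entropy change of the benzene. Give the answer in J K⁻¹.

ΔS = 56.1 J/K

Heat absorbed by the substance: Q = mL = 51.5 × 385 = 19827.5 J.
At constant T, ΔS = Q_rev/T = 19827.5 / 353.2 = 56.1 J/K.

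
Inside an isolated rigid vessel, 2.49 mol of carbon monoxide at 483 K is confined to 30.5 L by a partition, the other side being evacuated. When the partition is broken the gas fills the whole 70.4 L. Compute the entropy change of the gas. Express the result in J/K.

ΔS_gas = 17.3 J/K

For an ideal gas in free expansion Q = 0 and W = 0, so T is unchanged.
Entropy is a state function; using a reversible isothermal path, ΔS_gas = nR ln(V₂/V₁) = 2.49 × 8.314 × ln(70.4/30.5) = 17.3 J/K.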